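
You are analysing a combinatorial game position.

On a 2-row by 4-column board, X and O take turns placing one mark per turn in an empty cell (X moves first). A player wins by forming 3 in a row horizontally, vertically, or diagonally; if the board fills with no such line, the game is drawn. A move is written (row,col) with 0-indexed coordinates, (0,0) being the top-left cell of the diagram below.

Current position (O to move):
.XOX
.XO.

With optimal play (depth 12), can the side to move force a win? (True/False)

O winning at [.XOX/.XO.]: False

ply 1, O at .XOX/.XO. | (0,0)=+0→OXOX/.XO.*; (1,0)=+0→.XOX/OXO.; (1,3)=+0→.XOX/.XOO
ply 2, X at OXOX/.XO. | (1,0)=+0→OXOX/XXO.*; (1,3)=+0→OXOX/.XOX
ply 3, O at OXOX/XXO. | (1,3)=+0→OXOX/XXOO*
ply 4: OXOX/XXOO is terminal +0 (X); from .XOX/.XO. depth 12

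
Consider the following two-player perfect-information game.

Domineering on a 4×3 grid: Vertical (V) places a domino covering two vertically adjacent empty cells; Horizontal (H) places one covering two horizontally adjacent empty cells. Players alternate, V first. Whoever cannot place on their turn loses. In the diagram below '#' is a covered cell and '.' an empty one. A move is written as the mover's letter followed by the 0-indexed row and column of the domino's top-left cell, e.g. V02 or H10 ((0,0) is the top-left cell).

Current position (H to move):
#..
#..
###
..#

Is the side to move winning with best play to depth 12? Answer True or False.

ply 1, H at #../#../###/..# | H01=+1→###/#../###/..#*; H11=+1→#../###/###/..#; H30=-1→#../#../###/###
ply 2: ###/#../###/..# is terminal -1 (V); from #../#../###/..# depth 12

H winning at [#../#../###/..#]: True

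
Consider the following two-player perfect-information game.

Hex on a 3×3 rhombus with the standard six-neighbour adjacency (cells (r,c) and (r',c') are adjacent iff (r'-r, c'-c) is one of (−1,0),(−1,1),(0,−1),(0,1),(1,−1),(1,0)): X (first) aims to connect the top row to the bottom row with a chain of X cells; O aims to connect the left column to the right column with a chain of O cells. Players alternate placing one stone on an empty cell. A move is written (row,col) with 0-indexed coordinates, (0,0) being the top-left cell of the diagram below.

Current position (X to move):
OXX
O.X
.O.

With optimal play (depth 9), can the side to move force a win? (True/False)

X winning at [OXX/O.X/.O.]: True

p1 X@[OXX/O.X/.O.]: (1,1)[OXX/OXX/.O.]+1* (2,0)[OXX/O.X/XO.]+1 (2,2)[OXX/O.X/.OX]+1
p2 O@[OXX/OXX/.O.]: (2,0)[OXX/OXX/OO.]-1* (2,2)[OXX/OXX/.OO]-1
p3 X@[OXX/OXX/OO.]: (2,2)[OXX/OXX/OOX]+1*
p4 O@[OXX/OXX/OOX] terminal -1; root [OXX/O.X/.O.] d9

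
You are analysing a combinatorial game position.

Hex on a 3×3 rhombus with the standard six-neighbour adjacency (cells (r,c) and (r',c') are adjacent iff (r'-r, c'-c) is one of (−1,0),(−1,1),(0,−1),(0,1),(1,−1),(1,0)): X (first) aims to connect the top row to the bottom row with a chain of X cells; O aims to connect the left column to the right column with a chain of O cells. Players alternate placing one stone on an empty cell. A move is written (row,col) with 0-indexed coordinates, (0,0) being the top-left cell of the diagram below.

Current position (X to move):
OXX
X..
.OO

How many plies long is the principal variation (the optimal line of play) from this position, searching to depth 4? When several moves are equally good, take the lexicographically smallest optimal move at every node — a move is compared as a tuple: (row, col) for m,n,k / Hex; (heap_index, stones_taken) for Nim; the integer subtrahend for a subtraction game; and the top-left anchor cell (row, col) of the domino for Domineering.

PV length from [OXX/X../.OO]: 1 ply

ply 1, X at OXX/X../.OO | (1,1)=-1→OXX/XX./.OO; (1,2)=-1→OXX/X.X/.OO; (2,0)=+1→OXX/X../XOO*
ply 2: OXX/X../XOO is terminal -1 (O); from OXX/X../.OO depth 4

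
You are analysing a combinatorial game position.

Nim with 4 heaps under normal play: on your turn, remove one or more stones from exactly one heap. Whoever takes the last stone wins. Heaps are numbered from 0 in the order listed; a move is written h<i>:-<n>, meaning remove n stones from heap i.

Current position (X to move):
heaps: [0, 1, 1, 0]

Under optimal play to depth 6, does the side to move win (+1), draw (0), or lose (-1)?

value((0,1,1,0), X) = -1

ply 1, X at (0,1,1,0) | h1:-1=-1→(0,0,1,0)*; h2:-1=-1→(0,1,0,0)
ply 2, O at (0,0,1,0) | h2:-1=+1→(0,0,0,0)*
ply 3: (0,0,0,0) is terminal -1 (X); from (0,1,1,0) depth 6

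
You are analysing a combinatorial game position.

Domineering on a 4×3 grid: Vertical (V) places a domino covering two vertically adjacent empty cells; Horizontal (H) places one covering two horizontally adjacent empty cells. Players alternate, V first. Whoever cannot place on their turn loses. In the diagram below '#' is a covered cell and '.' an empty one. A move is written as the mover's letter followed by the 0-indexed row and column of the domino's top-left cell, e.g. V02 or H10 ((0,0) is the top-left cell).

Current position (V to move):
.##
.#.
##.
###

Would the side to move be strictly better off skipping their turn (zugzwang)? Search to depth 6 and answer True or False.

ply 1, V at .##/.#./##./### | V00=+1→###/##./##./###*; V12=+1→.##/.##/###/###
ply 2: ###/##./##./### is terminal -1 (H); from .##/.#./##./### depth 6
suppose V passes — search the same position with H to move:
pass> ply 1: .##/.#./##./### is terminal -1 (H); from .##/.#./##./### depth 6
for V: play +1, pass +1

zugzwang(.##/.#./##./###, V) = False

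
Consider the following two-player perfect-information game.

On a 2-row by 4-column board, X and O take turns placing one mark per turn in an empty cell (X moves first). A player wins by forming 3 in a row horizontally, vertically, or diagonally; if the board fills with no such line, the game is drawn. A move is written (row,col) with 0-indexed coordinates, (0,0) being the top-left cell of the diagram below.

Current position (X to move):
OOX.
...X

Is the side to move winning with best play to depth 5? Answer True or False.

ply 1, X at OOX./...X | (0,3)=+0→OOXX/...X*; (1,0)=+0→OOX./X..X; (1,1)=+0→OOX./.X.X; (1,2)=+0→OOX./..XX
ply 2, O at OOXX/...X | (1,0)=+0→OOXX/O..X*; (1,1)=+0→OOXX/.O.X; (1,2)=+0→OOXX/..OX
ply 3, X at OOXX/O..X | (1,1)=+0→OOXX/OX.X*; (1,2)=+0→OOXX/O.XX
ply 4, O at OOXX/OX.X | (1,2)=+0→OOXX/OXOX*
ply 5: OOXX/OXOX is terminal +0 (X); from OOX./...X depth 5

X winning at [OOX./...X]: False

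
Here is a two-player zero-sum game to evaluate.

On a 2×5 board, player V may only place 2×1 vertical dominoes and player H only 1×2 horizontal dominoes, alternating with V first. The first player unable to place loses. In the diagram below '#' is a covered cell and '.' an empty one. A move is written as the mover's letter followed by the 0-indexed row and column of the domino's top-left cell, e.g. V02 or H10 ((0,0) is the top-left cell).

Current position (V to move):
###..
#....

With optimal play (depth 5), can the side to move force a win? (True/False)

V winning at [###../#....]: True

p1 V@[###../#....]: V03[####./#..#.]+1* V04[###.#/#...#]-1
p2 H@[####./#..#.]: H11[####./####.]-1*
p3 V@[####./####.]: V04[#####/#####]+1*
p4 H@[#####/#####] terminal -1; root [###../#....] d5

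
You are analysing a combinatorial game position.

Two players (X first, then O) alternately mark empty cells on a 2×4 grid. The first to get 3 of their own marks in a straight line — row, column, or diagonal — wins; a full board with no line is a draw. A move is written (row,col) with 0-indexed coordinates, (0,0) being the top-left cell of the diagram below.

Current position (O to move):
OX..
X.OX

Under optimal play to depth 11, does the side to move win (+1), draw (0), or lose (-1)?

value(OX../X.OX, O) = 0

ply 1, O at OX../X.OX | (0,2)=+0→OXO./X.OX*; (0,3)=+0→OX.O/X.OX; (1,1)=+0→OX../XOOX
ply 2, X at OXO./X.OX | (0,3)=+0→OXOX/X.OX*; (1,1)=+0→OXO./XXOX
ply 3, O at OXOX/X.OX | (1,1)=+0→OXOX/XOOX*
ply 4: OXOX/XOOX is terminal +0 (X); from OX../X.OX depth 11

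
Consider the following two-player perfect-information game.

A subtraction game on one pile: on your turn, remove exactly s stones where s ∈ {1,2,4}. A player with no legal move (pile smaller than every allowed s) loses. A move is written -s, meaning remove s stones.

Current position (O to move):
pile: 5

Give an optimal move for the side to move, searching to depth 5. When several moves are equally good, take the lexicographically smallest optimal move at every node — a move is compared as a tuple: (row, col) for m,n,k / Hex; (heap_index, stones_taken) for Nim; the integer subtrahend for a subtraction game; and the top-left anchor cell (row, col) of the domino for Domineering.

O's best at [5]: -2

[5] O move#1: -1:-1/4, -2:+1/3*, -4:-1/1
[3] X move#2: -1:-1/2*, -2:-1/1
[2] O move#3: -1:-1/1, -2:+1/0*
[0] end (terminal -1, X#4); searched 5 to 5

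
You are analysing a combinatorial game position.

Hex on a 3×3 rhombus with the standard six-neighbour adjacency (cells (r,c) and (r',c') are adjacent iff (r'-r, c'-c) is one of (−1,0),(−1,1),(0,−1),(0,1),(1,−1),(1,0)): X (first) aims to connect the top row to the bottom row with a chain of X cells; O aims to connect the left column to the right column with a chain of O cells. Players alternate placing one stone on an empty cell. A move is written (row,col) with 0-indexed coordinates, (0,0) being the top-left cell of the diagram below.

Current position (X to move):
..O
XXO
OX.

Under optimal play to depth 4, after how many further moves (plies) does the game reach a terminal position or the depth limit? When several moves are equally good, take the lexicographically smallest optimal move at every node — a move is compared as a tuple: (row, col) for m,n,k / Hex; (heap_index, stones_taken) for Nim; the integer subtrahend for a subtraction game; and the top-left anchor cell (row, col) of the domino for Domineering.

PV length from [..O/XXO/OX.]: 1 ply

[..O/XXO/OX.] X move#1: (0,0):+1/X.O/XXO/OX.*, (0,1):+1/.XO/XXO/OX., (2,2):+1/..O/XXO/OXX
[X.O/XXO/OX.] end (terminal -1, O#2); searched ..O/XXO/OX. to 4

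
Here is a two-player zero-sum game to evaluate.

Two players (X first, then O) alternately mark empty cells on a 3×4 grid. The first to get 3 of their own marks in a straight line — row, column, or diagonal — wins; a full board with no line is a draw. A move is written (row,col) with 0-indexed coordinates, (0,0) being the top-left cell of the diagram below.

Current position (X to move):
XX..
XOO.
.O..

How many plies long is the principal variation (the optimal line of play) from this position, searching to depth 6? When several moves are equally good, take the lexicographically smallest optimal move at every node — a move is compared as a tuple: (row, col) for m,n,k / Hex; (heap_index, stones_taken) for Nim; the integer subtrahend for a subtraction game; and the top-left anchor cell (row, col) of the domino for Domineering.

PV length from [XX../XOO./.O..]: 1 ply

[XX../XOO./.O..] X move#1: (0,2):+1/XXX./XOO./.O..*, (0,3):-1/XX.X/XOO./.O.., (1,3):-1/XX../XOOX/.O.., (2,0):+1/XX../XOO./XO.., (2,2):-1/XX../XOO./.OX., (2,3):-1/XX../XOO./.O.X
[XXX./XOO./.O..] end (terminal -1, O#2); searched XX../XOO./.O.. to 6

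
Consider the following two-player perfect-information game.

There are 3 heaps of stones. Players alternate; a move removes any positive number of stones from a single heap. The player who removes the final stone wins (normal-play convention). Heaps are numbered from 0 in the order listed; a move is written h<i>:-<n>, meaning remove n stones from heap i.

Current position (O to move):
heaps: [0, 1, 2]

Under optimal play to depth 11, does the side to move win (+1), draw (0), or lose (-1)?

value((0,1,2), O) = +1

[(0,1,2)] O move#1: h1:-1:-1/(0,0,2), h2:-1:+1/(0,1,1)*, h2:-2:-1/(0,1,0)
[(0,1,1)] X move#2: h1:-1:-1/(0,0,1)*, h2:-1:-1/(0,1,0)
[(0,0,1)] O move#3: h2:-1:+1/(0,0,0)*
[(0,0,0)] end (terminal -1, X#4); searched (0,1,2) to 11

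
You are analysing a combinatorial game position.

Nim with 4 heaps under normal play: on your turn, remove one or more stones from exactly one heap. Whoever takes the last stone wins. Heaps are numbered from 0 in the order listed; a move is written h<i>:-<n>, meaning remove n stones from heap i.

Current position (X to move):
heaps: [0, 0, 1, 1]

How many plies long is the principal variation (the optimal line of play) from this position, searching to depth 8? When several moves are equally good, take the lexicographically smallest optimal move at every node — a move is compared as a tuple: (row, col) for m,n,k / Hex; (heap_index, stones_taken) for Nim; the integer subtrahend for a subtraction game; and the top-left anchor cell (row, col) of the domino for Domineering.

[(0,0,1,1)] X move#1: h2:-1:-1/(0,0,0,1)*, h3:-1:-1/(0,0,1,0)
[(0,0,0,1)] O move#2: h3:-1:+1/(0,0,0,0)*
[(0,0,0,0)] end (terminal -1, X#3); searched (0,0,1,1) to 8

PV length from [(0,0,1,1)]: 2 plies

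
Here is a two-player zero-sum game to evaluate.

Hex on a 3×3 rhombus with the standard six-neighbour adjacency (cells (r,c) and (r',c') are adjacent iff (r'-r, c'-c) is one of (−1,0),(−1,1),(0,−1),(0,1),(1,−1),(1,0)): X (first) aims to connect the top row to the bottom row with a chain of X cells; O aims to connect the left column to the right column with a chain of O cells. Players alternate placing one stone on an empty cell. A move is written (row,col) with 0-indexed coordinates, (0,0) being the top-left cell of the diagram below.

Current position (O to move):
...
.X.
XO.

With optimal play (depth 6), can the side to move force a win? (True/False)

O winning at [.../.X./XO.]: False

[.../.X./XO.] O move#1: (0,0):-1/O../.X./XO.*, (0,1):-1/.O./.X./XO., (0,2):-1/..O/.X./XO., (1,0):-1/.../OX./XO., (1,2):-1/.../.XO/XO., (2,2):-1/.../.X./XOO
[O../.X./XO.] X move#2: (0,1):+1/OX./.X./XO.*, (0,2):+1/O.X/.X./XO., (1,0):+1/O../XX./XO., (1,2):+1/O../.XX/XO., (2,2):+1/O../.X./XOX
[OX./.X./XO.] end (terminal -1, O#3); searched .../.X./XO. to 6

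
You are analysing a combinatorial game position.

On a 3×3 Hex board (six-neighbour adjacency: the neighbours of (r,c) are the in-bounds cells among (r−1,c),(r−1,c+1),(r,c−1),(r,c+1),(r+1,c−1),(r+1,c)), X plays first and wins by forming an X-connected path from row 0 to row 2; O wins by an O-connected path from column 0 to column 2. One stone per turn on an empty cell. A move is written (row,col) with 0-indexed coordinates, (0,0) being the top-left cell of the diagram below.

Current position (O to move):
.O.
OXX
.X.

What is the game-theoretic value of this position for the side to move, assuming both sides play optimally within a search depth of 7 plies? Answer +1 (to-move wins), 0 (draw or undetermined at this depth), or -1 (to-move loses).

value(.O./OXX/.X., O) = +1

[.O./OXX/.X.] O move#1: (0,0):-1/OO./OXX/.X., (0,2):+1/.OO/OXX/.X.*, (2,0):-1/.O./OXX/OX., (2,2):-1/.O./OXX/.XO
[.OO/OXX/.X.] end (terminal -1, X#2); searched .O./OXX/.X. to 7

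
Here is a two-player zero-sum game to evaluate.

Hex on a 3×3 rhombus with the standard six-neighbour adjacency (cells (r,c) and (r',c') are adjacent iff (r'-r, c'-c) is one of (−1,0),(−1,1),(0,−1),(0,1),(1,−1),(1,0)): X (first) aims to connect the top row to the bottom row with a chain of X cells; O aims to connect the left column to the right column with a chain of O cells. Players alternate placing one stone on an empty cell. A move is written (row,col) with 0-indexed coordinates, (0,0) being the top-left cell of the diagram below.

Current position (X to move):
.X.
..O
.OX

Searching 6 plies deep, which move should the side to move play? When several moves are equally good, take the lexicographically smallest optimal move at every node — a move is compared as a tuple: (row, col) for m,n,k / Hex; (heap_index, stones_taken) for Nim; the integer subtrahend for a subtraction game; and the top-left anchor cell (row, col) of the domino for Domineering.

ply 1, X at .X./..O/.OX | (0,0)=-1→XX./..O/.OX; (0,2)=-1→.XX/..O/.OX; (1,0)=-1→.X./X.O/.OX; (1,1)=-1→.X./.XO/.OX; (2,0)=+1→.X./..O/XOX*
ply 2, O at .X./..O/XOX | (0,0)=-1→OX./..O/XOX*; (0,2)=-1→.XO/..O/XOX; (1,0)=-1→.X./O.O/XOX; (1,1)=-1→.X./.OO/XOX
ply 3, X at OX./..O/XOX | (0,2)=+1→OXX/..O/XOX*; (1,0)=+1→OX./X.O/XOX; (1,1)=+1→OX./.XO/XOX
ply 4, O at OXX/..O/XOX | (1,0)=-1→OXX/O.O/XOX*; (1,1)=-1→OXX/.OO/XOX
ply 5, X at OXX/O.O/XOX | (1,1)=+1→OXX/OXO/XOX*
ply 6: OXX/OXO/XOX is terminal -1 (O); from .X./..O/.OX depth 6

X's best at [.X./..O/.OX]: (2,0)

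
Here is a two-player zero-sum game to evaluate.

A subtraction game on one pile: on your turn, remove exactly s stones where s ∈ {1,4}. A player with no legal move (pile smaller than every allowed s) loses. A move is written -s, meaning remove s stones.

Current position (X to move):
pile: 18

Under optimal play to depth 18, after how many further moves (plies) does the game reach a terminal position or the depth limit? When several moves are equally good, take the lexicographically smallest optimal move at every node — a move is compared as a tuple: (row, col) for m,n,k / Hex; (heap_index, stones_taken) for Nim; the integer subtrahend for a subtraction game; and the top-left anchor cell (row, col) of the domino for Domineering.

PV length from [18]: 9 plies

ply 1, X at 18 | -1=+1→17*; -4=-1→14
ply 2, O at 17 | -1=-1→16*; -4=-1→13
ply 3, X at 16 | -1=+1→15*; -4=+1→12
ply 4, O at 15 | -1=-1→14*; -4=-1→11
ply 5, X at 14 | -1=-1→13; -4=+1→10*
ply 6, O at 10 | -1=-1→9*; -4=-1→6
ply 7, X at 9 | -1=-1→8; -4=+1→5*
ply 8, O at 5 | -1=-1→4*; -4=-1→1
ply 9, X at 4 | -1=-1→3; -4=+1→0*
ply 10: 0 is terminal -1 (O); from 18 depth 18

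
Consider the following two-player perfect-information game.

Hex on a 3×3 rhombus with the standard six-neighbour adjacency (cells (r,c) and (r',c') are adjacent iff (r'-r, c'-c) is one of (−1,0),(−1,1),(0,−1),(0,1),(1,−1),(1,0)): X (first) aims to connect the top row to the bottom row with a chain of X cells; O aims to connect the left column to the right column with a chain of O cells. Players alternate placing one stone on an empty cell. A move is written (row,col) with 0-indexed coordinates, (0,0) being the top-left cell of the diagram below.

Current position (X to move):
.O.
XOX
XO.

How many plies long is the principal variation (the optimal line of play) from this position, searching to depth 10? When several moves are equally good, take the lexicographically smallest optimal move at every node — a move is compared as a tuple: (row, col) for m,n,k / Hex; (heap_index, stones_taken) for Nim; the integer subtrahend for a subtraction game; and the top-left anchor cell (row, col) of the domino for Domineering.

ply 1, X at .O./XOX/XO. | (0,0)=+1→XO./XOX/XO.*; (0,2)=+1→.OX/XOX/XO.; (2,2)=+1→.O./XOX/XOX
ply 2: XO./XOX/XO. is terminal -1 (O); from .O./XOX/XO. depth 10

PV length from [.O./XOX/XO.]: 1 ply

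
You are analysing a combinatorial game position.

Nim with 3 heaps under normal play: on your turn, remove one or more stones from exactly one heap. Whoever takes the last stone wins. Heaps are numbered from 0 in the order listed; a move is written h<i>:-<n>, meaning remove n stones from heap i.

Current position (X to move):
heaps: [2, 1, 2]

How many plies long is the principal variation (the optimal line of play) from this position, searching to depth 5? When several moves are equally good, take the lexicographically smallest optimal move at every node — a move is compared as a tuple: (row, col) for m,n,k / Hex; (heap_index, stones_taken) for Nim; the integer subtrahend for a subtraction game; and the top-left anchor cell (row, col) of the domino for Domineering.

PV length from [(2,1,2)]: 5 plies

ply 1, X at (2,1,2) | h0:-1=-1→(1,1,2); h0:-2=-1→(0,1,2); h1:-1=+1→(2,0,2)*; h2:-1=-1→(2,1,1); h2:-2=-1→(2,1,0)
ply 2, O at (2,0,2) | h0:-1=-1→(1,0,2)*; h0:-2=-1→(0,0,2); h2:-1=-1→(2,0,1); h2:-2=-1→(2,0,0)
ply 3, X at (1,0,2) | h0:-1=-1→(0,0,2); h2:-1=+1→(1,0,1)*; h2:-2=-1→(1,0,0)
ply 4, O at (1,0,1) | h0:-1=-1→(0,0,1)*; h2:-1=-1→(1,0,0)
ply 5, X at (0,0,1) | h2:-1=+1→(0,0,0)*
ply 6: (0,0,0) is terminal -1 (O); from (2,1,2) depth 5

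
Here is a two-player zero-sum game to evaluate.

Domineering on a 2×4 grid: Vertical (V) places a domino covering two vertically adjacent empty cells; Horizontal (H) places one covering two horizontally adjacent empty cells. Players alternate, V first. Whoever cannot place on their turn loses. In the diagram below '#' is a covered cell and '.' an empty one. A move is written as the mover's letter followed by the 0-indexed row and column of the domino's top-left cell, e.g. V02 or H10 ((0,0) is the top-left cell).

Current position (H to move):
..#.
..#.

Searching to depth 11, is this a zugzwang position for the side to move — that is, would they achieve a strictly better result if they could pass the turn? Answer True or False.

zugzwang(..#./..#., H) = False

[..#./..#.] H move#1: H00:+1/###./..#.*, H10:+1/..#./###.
[###./..#.] V move#2: V03:-1/####/..##*
[####/..##] H move#3: H10:+1/####/####*
[####/####] end (terminal -1, V#4); searched ..#./..#. to 11
if H skipped the turn, V would face:
~ [..#./..#.] V move#1: V00:+1/#.#./#.#.*, V01:+1/.##./.##., V03:-1/..##/..##
~ [#.#./#.#.] end (terminal -1, H#2); searched ..#./..#. to 11
compare (H): move=+1 vs pass=-1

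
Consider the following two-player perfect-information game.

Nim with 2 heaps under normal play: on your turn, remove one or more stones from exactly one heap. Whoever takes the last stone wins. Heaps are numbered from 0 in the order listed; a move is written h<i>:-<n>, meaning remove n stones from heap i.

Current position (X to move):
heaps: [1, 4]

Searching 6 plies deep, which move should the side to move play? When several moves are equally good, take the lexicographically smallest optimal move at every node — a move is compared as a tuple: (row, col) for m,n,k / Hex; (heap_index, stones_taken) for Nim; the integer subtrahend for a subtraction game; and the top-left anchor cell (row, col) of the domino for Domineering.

X's best at [(1,4)]: h1:-3

[(1,4)] X move#1: h0:-1:-1/(0,4), h1:-1:-1/(1,3), h1:-2:-1/(1,2), h1:-3:+1/(1,1)*, h1:-4:-1/(1,0)
[(1,1)] O move#2: h0:-1:-1/(0,1)*, h1:-1:-1/(1,0)
[(0,1)] X move#3: h1:-1:+1/(0,0)*
[(0,0)] end (terminal -1, O#4); searched (1,4) to 6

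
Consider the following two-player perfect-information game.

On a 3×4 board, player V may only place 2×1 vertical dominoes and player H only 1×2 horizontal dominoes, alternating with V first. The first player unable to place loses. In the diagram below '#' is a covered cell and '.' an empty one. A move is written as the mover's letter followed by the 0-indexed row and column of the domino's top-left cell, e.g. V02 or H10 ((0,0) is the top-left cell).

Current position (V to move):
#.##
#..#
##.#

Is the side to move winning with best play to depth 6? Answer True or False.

[#.##/#..#/##.#] V move#1: V01:+1/####/##.#/##.#*, V12:+1/#.##/#.##/####
[####/##.#/##.#] end (terminal -1, H#2); searched #.##/#..#/##.# to 6

V winning at [#.##/#..#/##.#]: True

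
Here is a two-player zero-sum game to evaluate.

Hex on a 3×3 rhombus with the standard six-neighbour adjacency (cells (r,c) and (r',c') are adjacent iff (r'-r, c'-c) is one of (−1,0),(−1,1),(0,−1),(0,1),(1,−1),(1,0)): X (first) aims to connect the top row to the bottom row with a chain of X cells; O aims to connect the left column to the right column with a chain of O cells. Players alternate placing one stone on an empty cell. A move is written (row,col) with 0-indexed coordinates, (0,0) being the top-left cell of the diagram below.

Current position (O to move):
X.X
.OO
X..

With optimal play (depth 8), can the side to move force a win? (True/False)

O winning at [X.X/.OO/X..]: True

p1 O@[X.X/.OO/X..]: (0,1)[XOX/.OO/X..]-1 (1,0)[X.X/OOO/X..]+1* (2,1)[X.X/.OO/XO.]-1 (2,2)[X.X/.OO/X.O]-1
p2 X@[X.X/OOO/X..] terminal -1; root [X.X/.OO/X..] d8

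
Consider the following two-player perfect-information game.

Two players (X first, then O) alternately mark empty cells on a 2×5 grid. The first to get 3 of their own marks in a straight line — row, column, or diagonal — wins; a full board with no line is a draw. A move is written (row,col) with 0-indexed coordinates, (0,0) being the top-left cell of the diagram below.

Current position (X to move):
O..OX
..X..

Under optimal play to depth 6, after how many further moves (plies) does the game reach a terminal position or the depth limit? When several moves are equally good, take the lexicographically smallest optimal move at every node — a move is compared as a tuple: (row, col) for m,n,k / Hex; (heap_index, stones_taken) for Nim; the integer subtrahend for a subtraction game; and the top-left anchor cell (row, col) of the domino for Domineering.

PV length from [O..OX/..X..]: 5 plies

p1 X@[O..OX/..X..]: (0,1)[OX.OX/..X..]+0 (0,2)[O.XOX/..X..]+0 (1,0)[O..OX/X.X..]+0 (1,1)[O..OX/.XX..]+1* (1,3)[O..OX/..XX.]+1 (1,4)[O..OX/..X.X]+0
p2 O@[O..OX/.XX..]: (0,1)[OO.OX/.XX..]-1* (0,2)[O.OOX/.XX..]-1 (1,0)[O..OX/OXX..]-1 (1,3)[O..OX/.XXO.]-1 (1,4)[O..OX/.XX.O]-1
p3 X@[OO.OX/.XX..]: (0,2)[OOXOX/.XX..]+1* (1,0)[OO.OX/XXX..]+1 (1,3)[OO.OX/.XXX.]+1 (1,4)[OO.OX/.XX.X]-1
p4 O@[OOXOX/.XX..]: (1,0)[OOXOX/OXX..]-1* (1,3)[OOXOX/.XXO.]-1 (1,4)[OOXOX/.XX.O]-1
p5 X@[OOXOX/OXX..]: (1,3)[OOXOX/OXXX.]+1* (1,4)[OOXOX/OXX.X]+0
p6 O@[OOXOX/OXXX.] terminal -1; root [O..OX/..X..] d6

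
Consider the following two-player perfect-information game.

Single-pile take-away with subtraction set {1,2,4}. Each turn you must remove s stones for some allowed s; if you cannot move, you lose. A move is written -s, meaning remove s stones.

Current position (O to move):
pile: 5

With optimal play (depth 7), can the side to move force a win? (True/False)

[5] O move#1: -1:-1/4, -2:+1/3*, -4:-1/1
[3] X move#2: -1:-1/2*, -2:-1/1
[2] O move#3: -1:-1/1, -2:+1/0*
[0] end (terminal -1, X#4); searched 5 to 7

O winning at [5]: True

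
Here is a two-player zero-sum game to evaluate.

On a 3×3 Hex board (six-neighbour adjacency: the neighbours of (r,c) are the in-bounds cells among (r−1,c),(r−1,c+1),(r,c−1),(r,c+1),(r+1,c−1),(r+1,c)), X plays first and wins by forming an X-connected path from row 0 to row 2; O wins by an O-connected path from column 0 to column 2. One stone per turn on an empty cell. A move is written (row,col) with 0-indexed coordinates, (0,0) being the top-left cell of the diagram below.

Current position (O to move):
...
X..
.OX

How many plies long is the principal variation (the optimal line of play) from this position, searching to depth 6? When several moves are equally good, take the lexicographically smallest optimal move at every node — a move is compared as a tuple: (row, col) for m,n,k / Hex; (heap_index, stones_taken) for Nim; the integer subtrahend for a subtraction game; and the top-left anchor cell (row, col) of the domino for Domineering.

[.../X../.OX] O move#1: (0,0):-1/O../X../.OX*, (0,1):-1/.O./X../.OX, (0,2):-1/..O/X../.OX, (1,1):-1/.../XO./.OX, (1,2):-1/.../X.O/.OX, (2,0):-1/.../X../OOX
[O../X../.OX] X move#2: (0,1):+1/OX./X../.OX*, (0,2):+1/O.X/X../.OX, (1,1):+1/O../XX./.OX, (1,2):+1/O../X.X/.OX, (2,0):+1/O../X../XOX
[OX./X../.OX] O move#3: (0,2):-1/OXO/X../.OX*, (1,1):-1/OX./XO./.OX, (1,2):-1/OX./X.O/.OX, (2,0):-1/OX./X../OOX
[OXO/X../.OX] X move#4: (1,1):+1/OXO/XX./.OX*, (1,2):+1/OXO/X.X/.OX, (2,0):+1/OXO/X../XOX
[OXO/XX./.OX] O move#5: (1,2):-1/OXO/XXO/.OX*, (2,0):-1/OXO/XX./OOX
[OXO/XXO/.OX] X move#6: (2,0):+1/OXO/XXO/XOX*
[OXO/XXO/XOX] end (terminal -1, O#7); searched .../X../.OX to 6

PV length from [.../X../.OX]: 6 plies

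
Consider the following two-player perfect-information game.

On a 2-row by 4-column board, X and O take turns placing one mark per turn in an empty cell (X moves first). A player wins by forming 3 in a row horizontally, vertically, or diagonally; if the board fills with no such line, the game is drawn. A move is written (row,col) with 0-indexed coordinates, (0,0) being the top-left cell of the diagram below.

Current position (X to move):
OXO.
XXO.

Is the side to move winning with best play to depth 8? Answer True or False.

[OXO./XXO.] X move#1: (0,3):+0/OXOX/XXO.*, (1,3):+0/OXO./XXOX
[OXOX/XXO.] O move#2: (1,3):+0/OXOX/XXOO*
[OXOX/XXOO] end (terminal +0, X#3); searched OXO./XXO. to 8

X winning at [OXO./XXO.]: False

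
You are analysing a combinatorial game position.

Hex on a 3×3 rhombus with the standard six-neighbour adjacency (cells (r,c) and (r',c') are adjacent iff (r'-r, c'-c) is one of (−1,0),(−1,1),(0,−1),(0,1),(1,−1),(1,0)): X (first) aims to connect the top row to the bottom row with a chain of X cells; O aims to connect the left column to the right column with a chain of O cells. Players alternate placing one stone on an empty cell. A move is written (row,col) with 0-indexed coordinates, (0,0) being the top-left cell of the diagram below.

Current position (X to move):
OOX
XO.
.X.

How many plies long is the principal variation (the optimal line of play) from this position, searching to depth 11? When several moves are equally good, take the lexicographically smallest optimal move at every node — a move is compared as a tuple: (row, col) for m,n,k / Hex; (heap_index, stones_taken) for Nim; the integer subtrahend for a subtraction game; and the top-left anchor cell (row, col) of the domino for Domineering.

PV length from [OOX/XO./.X.]: 1 ply

p1 X@[OOX/XO./.X.]: (1,2)[OOX/XOX/.X.]+1* (2,0)[OOX/XO./XX.]-1 (2,2)[OOX/XO./.XX]-1
p2 O@[OOX/XOX/.X.] terminal -1; root [OOX/XO./.X.] d11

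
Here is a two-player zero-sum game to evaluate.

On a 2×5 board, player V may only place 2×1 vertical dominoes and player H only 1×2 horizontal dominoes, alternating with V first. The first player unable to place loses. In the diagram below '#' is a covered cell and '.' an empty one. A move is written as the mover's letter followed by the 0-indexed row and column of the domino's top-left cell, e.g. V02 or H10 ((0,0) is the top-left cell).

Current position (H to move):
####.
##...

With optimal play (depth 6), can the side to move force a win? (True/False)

ply 1, H at ####./##... | H12=-1→####./####.; H13=+1→####./##.##*
ply 2: ####./##.## is terminal -1 (V); from ####./##... depth 6

H winning at [####./##...]: True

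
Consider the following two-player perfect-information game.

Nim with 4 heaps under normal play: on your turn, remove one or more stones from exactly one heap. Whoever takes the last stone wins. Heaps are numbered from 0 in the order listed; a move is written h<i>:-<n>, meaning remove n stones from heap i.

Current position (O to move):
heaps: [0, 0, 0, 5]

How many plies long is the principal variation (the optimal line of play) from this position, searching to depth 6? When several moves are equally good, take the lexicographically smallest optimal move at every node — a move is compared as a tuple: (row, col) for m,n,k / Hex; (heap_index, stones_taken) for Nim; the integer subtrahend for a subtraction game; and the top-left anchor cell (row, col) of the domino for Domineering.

PV length from [(0,0,0,5)]: 1 ply

p1 O@[(0,0,0,5)]: h3:-1[(0,0,0,4)]-1 h3:-2[(0,0,0,3)]-1 h3:-3[(0,0,0,2)]-1 h3:-4[(0,0,0,1)]-1 h3:-5[(0,0,0,0)]+1*
p2 X@[(0,0,0,0)] terminal -1; root [(0,0,0,5)] d6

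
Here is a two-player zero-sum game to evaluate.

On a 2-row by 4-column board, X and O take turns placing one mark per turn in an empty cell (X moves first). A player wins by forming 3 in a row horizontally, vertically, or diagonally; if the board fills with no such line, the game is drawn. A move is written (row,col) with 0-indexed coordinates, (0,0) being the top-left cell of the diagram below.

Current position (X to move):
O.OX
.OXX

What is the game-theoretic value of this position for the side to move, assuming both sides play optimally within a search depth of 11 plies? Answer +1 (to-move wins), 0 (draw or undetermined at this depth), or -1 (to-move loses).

[O.OX/.OXX] X move#1: (0,1):+0/OXOX/.OXX*, (1,0):-1/O.OX/XOXX
[OXOX/.OXX] O move#2: (1,0):+0/OXOX/OOXX*
[OXOX/OOXX] end (terminal +0, X#3); searched O.OX/.OXX to 11

value(O.OX/.OXX, X) = 0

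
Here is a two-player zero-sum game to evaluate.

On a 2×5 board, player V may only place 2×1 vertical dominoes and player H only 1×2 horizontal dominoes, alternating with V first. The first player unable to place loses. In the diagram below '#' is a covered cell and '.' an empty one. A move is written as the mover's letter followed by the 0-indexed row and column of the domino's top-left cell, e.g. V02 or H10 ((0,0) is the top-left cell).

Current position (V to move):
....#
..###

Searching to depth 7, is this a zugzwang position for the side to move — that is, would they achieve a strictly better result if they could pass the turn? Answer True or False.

zugzwang(....#/..###, V) = False

[....#/..###] V move#1: V00:-1/#...#/#.###, V01:+1/.#..#/.####*
[.#..#/.####] H move#2: H02:-1/.####/.####*
[.####/.####] V move#3: V00:+1/#####/#####*
[#####/#####] end (terminal -1, H#4); searched ....#/..### to 7
suppose V passes — search the same position with H to move:
pass> [....#/..###] H move#1: H00:+1/##..#/..###*, H01:-1/.##.#/..###, H02:-1/..###/..###, H10:+1/....#/#####
pass> [##..#/..###] end (terminal -1, V#2); searched ....#/..### to 7
for V: play +1, pass -1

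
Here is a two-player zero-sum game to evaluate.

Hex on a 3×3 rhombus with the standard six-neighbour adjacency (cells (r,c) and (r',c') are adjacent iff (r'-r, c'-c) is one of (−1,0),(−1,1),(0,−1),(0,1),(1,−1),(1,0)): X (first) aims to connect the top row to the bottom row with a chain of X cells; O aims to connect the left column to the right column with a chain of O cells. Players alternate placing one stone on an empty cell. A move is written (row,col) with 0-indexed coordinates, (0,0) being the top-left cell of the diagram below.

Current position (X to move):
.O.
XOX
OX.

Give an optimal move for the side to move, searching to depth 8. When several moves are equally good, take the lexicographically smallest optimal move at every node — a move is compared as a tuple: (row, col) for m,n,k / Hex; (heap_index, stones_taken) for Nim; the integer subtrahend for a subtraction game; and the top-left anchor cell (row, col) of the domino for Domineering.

X's best at [.O./XOX/OX.]: (0,2)

p1 X@[.O./XOX/OX.]: (0,0)[XO./XOX/OX.]-1 (0,2)[.OX/XOX/OX.]+1* (2,2)[.O./XOX/OXX]-1
p2 O@[.OX/XOX/OX.] terminal -1; root [.O./XOX/OX.] d8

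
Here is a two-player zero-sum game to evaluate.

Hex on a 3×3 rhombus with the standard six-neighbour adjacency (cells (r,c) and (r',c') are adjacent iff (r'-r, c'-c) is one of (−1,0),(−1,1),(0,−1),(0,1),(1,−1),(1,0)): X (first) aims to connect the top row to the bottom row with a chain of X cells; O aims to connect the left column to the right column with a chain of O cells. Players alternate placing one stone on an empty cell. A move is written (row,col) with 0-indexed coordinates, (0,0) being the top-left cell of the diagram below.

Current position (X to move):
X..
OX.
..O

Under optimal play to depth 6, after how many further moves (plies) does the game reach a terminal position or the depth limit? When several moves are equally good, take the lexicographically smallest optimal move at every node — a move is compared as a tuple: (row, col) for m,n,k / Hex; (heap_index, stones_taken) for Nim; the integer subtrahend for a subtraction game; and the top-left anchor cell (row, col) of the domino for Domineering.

PV length from [X../OX./..O]: 5 plies

p1 X@[X../OX./..O]: (0,1)[XX./OX./..O]+1* (0,2)[X.X/OX./..O]+1 (1,2)[X../OXX/..O]+1 (2,0)[X../OX./X.O]+1 (2,1)[X../OX./.XO]+1
p2 O@[XX./OX./..O]: (0,2)[XXO/OX./..O]-1* (1,2)[XX./OXO/..O]-1 (2,0)[XX./OX./O.O]-1 (2,1)[XX./OX./.OO]-1
p3 X@[XXO/OX./..O]: (1,2)[XXO/OXX/..O]+1* (2,0)[XXO/OX./X.O]+1 (2,1)[XXO/OX./.XO]+1
p4 O@[XXO/OXX/..O]: (2,0)[XXO/OXX/O.O]-1* (2,1)[XXO/OXX/.OO]-1
p5 X@[XXO/OXX/O.O]: (2,1)[XXO/OXX/OXO]+1*
p6 O@[XXO/OXX/OXO] terminal -1; root [X../OX./..O] d6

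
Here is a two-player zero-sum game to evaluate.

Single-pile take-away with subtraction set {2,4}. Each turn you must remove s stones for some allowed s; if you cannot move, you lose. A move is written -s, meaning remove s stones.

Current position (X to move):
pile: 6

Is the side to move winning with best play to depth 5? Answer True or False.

X winning at [6]: False

p1 X@[6]: -2[4]-1* -4[2]-1
p2 O@[4]: -2[2]-1 -4[0]+1*
p3 X@[0] terminal -1; root [6] d5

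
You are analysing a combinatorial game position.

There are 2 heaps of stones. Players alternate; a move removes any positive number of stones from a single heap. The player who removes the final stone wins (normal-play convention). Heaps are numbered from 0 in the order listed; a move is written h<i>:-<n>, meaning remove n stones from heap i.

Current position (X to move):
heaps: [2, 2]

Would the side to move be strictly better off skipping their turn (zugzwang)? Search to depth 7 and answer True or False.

zugzwang((2,2), X) = True

[(2,2)] X move#1: h0:-1:-1/(1,2)*, h0:-2:-1/(0,2), h1:-1:-1/(2,1), h1:-2:-1/(2,0)
[(1,2)] O move#2: h0:-1:-1/(0,2), h1:-1:+1/(1,1)*, h1:-2:-1/(1,0)
[(1,1)] X move#3: h0:-1:-1/(0,1)*, h1:-1:-1/(1,0)
[(0,1)] O move#4: h1:-1:+1/(0,0)*
[(0,0)] end (terminal -1, X#5); searched (2,2) to 7
suppose X passes — search the same position with O to move:
pass> [(2,2)] O move#1: h0:-1:-1/(1,2)*, h0:-2:-1/(0,2), h1:-1:-1/(2,1), h1:-2:-1/(2,0)
pass> [(1,2)] X move#2: h0:-1:-1/(0,2), h1:-1:+1/(1,1)*, h1:-2:-1/(1,0)
pass> [(1,1)] O move#3: h0:-1:-1/(0,1)*, h1:-1:-1/(1,0)
pass> [(0,1)] X move#4: h1:-1:+1/(0,0)*
pass> [(0,0)] end (terminal -1, O#5); searched (2,2) to 7
for X: play -1, pass +1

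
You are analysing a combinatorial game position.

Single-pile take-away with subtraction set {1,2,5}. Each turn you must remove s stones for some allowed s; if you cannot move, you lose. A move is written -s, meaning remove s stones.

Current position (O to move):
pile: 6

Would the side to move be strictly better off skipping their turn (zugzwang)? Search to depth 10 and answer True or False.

[6] O move#1: -1:-1/5*, -2:-1/4, -5:-1/1
[5] X move#2: -1:-1/4, -2:+1/3*, -5:+1/0
[3] O move#3: -1:-1/2*, -2:-1/1
[2] X move#4: -1:-1/1, -2:+1/0*
[0] end (terminal -1, O#5); searched 6 to 10
suppose O passes — search the same position with X to move:
pass> [6] X move#1: -1:-1/5*, -2:-1/4, -5:-1/1
pass> [5] O move#2: -1:-1/4, -2:+1/3*, -5:+1/0
pass> [3] X move#3: -1:-1/2*, -2:-1/1
pass> [2] O move#4: -1:-1/1, -2:+1/0*
pass> [0] end (terminal -1, X#5); searched 6 to 10
for O: play -1, pass +1

zugzwang(6, O) = True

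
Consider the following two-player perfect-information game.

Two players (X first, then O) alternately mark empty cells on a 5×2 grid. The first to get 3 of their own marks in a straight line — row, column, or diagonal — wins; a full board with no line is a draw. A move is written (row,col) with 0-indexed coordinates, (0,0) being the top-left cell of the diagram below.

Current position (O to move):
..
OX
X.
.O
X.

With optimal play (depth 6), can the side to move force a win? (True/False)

O winning at [../OX/X./.O/X.]: False

ply 1, O at ../OX/X./.O/X. | (0,0)=-1→O./OX/X./.O/X.; (0,1)=-1→.O/OX/X./.O/X.; (2,1)=-1→../OX/XO/.O/X.; (3,0)=+0→../OX/X./OO/X.*; (4,1)=-1→../OX/X./.O/XO
ply 2, X at ../OX/X./OO/X. | (0,0)=+0→X./OX/X./OO/X.*; (0,1)=+0→.X/OX/X./OO/X.; (2,1)=+0→../OX/XX/OO/X.; (4,1)=+0→../OX/X./OO/XX
ply 3, O at X./OX/X./OO/X. | (0,1)=+0→XO/OX/X./OO/X.*; (2,1)=+0→X./OX/XO/OO/X.; (4,1)=+0→X./OX/X./OO/XO
ply 4, X at XO/OX/X./OO/X. | (2,1)=+0→XO/OX/XX/OO/X.*; (4,1)=+0→XO/OX/X./OO/XX
ply 5, O at XO/OX/XX/OO/X. | (4,1)=+0→XO/OX/XX/OO/XO*
ply 6: XO/OX/XX/OO/XO is terminal +0 (X); from ../OX/X./.O/X. depth 6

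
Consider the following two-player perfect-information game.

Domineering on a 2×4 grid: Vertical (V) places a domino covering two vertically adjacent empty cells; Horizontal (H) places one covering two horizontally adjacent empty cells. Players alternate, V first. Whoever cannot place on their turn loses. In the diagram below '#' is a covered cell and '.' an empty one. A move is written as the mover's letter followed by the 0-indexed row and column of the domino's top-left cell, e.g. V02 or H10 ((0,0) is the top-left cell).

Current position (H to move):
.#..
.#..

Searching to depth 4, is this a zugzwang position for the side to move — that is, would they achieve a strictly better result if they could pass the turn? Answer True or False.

zugzwang(.#../.#.., H) = False

ply 1, H at .#../.#.. | H02=+1→.###/.#..*; H12=+1→.#../.###
ply 2, V at .###/.#.. | V00=-1→####/##..*
ply 3, H at ####/##.. | H12=+1→####/####*
ply 4: ####/#### is terminal -1 (V); from .#../.#.. depth 4
pass branch (V moves first from the same position):
  | ply 1, V at .#../.#.. | V00=-1→##../##..; V02=+1→.##./.##.*; V03=+1→.#.#/.#.#
  | ply 2: .##./.##. is terminal -1 (H); from .#../.#.. depth 4
H moving scores +1; H passing scores -1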